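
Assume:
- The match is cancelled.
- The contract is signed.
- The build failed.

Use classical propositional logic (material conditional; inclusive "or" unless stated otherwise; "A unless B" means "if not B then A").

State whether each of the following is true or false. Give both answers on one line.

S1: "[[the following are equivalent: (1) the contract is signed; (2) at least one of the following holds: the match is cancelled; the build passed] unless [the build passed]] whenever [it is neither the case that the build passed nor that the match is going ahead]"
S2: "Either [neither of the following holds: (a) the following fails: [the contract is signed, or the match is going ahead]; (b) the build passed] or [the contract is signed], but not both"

S1 T; S2 F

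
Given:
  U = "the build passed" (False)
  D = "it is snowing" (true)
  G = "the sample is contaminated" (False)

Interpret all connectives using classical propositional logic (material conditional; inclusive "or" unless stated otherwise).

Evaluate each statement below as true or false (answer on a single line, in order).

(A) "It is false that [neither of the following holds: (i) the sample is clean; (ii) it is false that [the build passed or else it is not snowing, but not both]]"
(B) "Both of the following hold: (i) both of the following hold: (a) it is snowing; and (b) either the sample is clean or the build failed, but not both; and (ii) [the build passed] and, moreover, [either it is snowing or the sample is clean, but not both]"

(A): This is ~(~G nor ~(U xor ~D)).

~G = ~F = T
~D = ~T = F
U xor ~D = F xor F = F
~(U xor ~D) = ~F = T
~G nor ~(U xor ~D) = T nor T = F
~(~G nor ~(U xor ~D)) = ~F = T
So (A) is true.

(B): In symbols: (D & (~G xor ~U)) & (U & (D xor ~G))

~G = ~F = T
~U = ~F = T
~G xor ~U = T xor T = F
D & (~G xor ~U) = T & F = F
~G = ~F = T
D xor ~G = T xor T = F
U & (D xor ~G) = F & F = F
(D & (~G xor ~U)) & (U & (D xor ~G)) = F & F = F
Thus (B) is false.

(A) T / (B) F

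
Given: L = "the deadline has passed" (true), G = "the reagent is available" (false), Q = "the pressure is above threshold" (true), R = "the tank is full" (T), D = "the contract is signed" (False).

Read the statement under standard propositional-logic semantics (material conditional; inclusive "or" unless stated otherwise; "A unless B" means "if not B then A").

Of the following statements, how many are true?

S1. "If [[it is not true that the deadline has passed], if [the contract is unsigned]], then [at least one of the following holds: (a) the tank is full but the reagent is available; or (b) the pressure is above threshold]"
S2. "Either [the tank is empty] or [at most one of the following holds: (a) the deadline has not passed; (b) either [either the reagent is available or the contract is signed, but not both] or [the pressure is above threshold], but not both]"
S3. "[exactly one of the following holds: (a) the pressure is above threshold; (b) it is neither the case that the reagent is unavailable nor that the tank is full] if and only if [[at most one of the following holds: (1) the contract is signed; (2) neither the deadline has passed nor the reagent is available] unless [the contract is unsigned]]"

3

S1: In symbols: (¬D → ¬L) → ((R ∧ G) ∨ Q)

¬D = ¬F = T
¬L = ¬T = F
¬D → ¬L = T → F = F
R ∧ G = T ∧ F = F
(R ∧ G) ∨ Q = F ∨ T = T
(¬D → ¬L) → ((R ∧ G) ∨ Q) = F → T = T
So S1 is true.

S2: Parsed as ¬R ∨ (¬L ↑ ((G ⊕ D) ⊕ Q))

¬R = ¬T = F
¬L = ¬T = F
G ⊕ D = F ⊕ F = F
(G ⊕ D) ⊕ Q = F ⊕ T = T
¬L ↑ ((G ⊕ D) ⊕ Q) = F ↑ T = T
¬R ∨ (¬L ↑ ((G ⊕ D) ⊕ Q)) = F ∨ T = T
Thus S2 is true.

S3: Formalization: (Q ⊕ (¬G ↓ R)) ↔ ((D ↑ (L ↓ G)) ∨ ¬D)

¬G = ¬F = T
¬G ↓ R = T ↓ T = F
Q ⊕ (¬G ↓ R) = T ⊕ F = T
L ↓ G = T ↓ F = F
D ↑ (L ↓ G) = F ↑ F = T
¬D = ¬F = T
(D ↑ (L ↓ G)) ∨ ¬D = T ∨ T = T
(Q ⊕ (¬G ↓ R)) ↔ ((D ↑ (L ↓ G)) ∨ ¬D) = T ↔ T = T
Hence S3 is true.

3 of the 3 statements are true.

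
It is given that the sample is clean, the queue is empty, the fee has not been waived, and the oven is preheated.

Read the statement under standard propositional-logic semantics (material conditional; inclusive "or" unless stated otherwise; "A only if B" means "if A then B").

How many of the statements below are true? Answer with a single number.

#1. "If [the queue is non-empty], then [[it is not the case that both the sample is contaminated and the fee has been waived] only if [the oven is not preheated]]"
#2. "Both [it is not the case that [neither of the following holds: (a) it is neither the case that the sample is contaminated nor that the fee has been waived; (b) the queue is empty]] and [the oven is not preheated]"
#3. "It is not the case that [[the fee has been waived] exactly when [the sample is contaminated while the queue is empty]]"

1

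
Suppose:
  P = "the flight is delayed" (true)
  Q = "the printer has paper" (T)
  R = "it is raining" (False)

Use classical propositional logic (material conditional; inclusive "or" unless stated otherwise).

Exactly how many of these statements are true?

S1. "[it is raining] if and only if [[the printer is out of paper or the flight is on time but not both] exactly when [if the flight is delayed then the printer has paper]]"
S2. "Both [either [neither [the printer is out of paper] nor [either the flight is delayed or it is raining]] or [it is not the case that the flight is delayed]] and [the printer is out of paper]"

1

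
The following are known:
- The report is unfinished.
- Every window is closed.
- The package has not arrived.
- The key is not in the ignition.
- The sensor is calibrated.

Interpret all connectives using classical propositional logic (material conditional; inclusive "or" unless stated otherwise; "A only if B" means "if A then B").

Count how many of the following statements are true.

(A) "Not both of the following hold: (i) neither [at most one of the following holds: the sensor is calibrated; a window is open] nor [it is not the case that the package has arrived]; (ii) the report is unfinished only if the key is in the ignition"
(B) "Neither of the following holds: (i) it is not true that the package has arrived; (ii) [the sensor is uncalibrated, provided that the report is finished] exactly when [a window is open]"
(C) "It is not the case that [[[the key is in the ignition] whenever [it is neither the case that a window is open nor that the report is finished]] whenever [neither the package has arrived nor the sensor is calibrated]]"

1

Let V = "the sensor is calibrated" (T), N = "a window is open" (F), Q = "the package has arrived" (F), R = "the report is finished" (F), K = "the key is in the ignition" (F).

(A): Parsed as ((V ↑ N) ↓ ¬Q) ↑ (¬R → K)

V ↑ N = T ↑ F = T
¬Q = ¬F = T
(V ↑ N) ↓ ¬Q = T ↓ T = F
¬R = ¬F = T
¬R → K = T → F = F
((V ↑ N) ↓ ¬Q) ↑ (¬R → K) = F ↑ F = T
Thus (A) is true.

(B): This is ¬Q ↓ ((R → ¬V) ↔ N).

¬Q = ¬F = T
¬V = ¬T = F
R → ¬V = F → F = T
(R → ¬V) ↔ N = T ↔ F = F
¬Q ↓ ((R → ¬V) ↔ N) = T ↓ F = F
Thus (B) is false.

(C): Formalization: ¬((Q ↓ V) → ((N ↓ R) → K))

Q ↓ V = F ↓ T = F
N ↓ R = F ↓ F = T
(N ↓ R) → K = T → F = F
(Q ↓ V) → ((N ↓ R) → K) = F → F = T
¬((Q ↓ V) → ((N ↓ R) → K)) = ¬T = F
Thus (C) is false.

Count: 1.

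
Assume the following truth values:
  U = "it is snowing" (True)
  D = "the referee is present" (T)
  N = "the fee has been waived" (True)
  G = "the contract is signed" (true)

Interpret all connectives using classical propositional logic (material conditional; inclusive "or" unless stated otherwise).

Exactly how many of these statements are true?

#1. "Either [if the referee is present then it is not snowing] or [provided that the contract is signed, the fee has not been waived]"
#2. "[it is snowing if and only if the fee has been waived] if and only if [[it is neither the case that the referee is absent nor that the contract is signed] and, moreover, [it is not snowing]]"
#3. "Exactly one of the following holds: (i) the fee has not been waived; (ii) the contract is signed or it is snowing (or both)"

#1: This is (D → ¬U) ∨ (G → ¬N).

¬U = ¬T = F
D → ¬U = T → F = F
¬N = ¬T = F
G → ¬N = T → F = F
(D → ¬U) ∨ (G → ¬N) = F ∨ F = F
So #1 is false.

#2: Formalization: (U ↔ N) ↔ ((¬D ↓ G) ∧ ¬U)

U ↔ N = T ↔ T = T
¬D = ¬T = F
¬D ↓ G = F ↓ T = F
¬U = ¬T = F
(¬D ↓ G) ∧ ¬U = F ∧ F = F
(U ↔ N) ↔ ((¬D ↓ G) ∧ ¬U) = T ↔ F = F
Thus #2 is false.

#3: Formalization: ¬N ⊕ (G ∨ U)

¬N = ¬T = F
G ∨ U = T ∨ T = T
¬N ⊕ (G ∨ U) = F ⊕ T = T
Hence #3 is true.

Count: 1.

1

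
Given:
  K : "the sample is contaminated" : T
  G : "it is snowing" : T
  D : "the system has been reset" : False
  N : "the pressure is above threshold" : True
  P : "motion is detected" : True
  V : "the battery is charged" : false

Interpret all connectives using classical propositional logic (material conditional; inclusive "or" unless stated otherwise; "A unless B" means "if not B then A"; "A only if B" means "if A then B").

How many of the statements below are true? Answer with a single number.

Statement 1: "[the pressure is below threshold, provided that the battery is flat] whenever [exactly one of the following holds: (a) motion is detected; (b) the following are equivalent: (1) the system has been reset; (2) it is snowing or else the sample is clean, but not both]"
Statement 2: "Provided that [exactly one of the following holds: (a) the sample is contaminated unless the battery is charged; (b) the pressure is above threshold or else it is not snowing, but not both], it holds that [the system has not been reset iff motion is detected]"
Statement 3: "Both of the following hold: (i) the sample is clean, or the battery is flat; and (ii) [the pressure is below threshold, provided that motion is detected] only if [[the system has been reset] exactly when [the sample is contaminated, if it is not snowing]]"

2

Statement 1: This is (P xor (D iff (G xor not K))) -> (not V -> not N).

not K = not True = False
G xor not K = True xor False = True
D iff (G xor not K) = False iff True = False
P xor (D iff (G xor not K)) = True xor False = True
not V = not False = True
not N = not True = False
not V -> not N = True -> False = False
(P xor (D iff (G xor not K))) -> (not V -> not N) = True -> False = False
Thus Statement 1 is false.

Statement 2: In symbols: ((K or V) xor (N xor not G)) -> (not D iff P)

K or V = True or False = True
not G = not True = False
N xor not G = True xor False = True
(K or V) xor (N xor not G) = True xor True = False
not D = not False = True
not D iff P = True iff True = True
((K or V) xor (N xor not G)) -> (not D iff P) = False -> True = True
Hence Statement 2 is true.

Statement 3: Parsed as (not K or not V) and ((P -> not N) -> (D iff (not G -> K)))

not K = not True = False
not V = not False = True
not K or not V = False or True = True
not N = not True = False
P -> not N = True -> False = False
not G = not True = False
not G -> K = False -> True = True
D iff (not G -> K) = False iff True = False
(P -> not N) -> (D iff (not G -> K)) = False -> False = True
(not K or not V) and ((P -> not N) -> (D iff (not G -> K))) = True and True = True
Thus Statement 3 is true.

True statements: 2 (Statement 2, Statement 3).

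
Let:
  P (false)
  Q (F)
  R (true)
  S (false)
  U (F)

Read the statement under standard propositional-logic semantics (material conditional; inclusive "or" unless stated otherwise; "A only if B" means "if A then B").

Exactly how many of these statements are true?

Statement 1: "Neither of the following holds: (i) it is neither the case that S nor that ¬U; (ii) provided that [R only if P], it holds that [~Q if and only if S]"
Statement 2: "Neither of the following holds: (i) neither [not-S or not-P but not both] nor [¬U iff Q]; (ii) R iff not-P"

0

Statement 1: Parsed as (S ↓ ¬U) ↓ ((R → P) → (¬Q ↔ S))

¬U = ¬F = T
S ↓ ¬U = F ↓ T = F
R → P = T → F = F
¬Q = ¬F = T
¬Q ↔ S = T ↔ F = F
(R → P) → (¬Q ↔ S) = F → F = T
(S ↓ ¬U) ↓ ((R → P) → (¬Q ↔ S)) = F ↓ T = F
So Statement 1 is false.

Statement 2: In symbols: ((¬S ⊕ ¬P) ↓ (¬U ↔ Q)) ↓ (R ↔ ¬P)

¬S = ¬F = T
¬P = ¬F = T
¬S ⊕ ¬P = T ⊕ T = F
¬U = ¬F = T
¬U ↔ Q = T ↔ F = F
(¬S ⊕ ¬P) ↓ (¬U ↔ Q) = F ↓ F = T
¬P = ¬F = T
R ↔ ¬P = T ↔ T = T
((¬S ⊕ ¬P) ↓ (¬U ↔ Q)) ↓ (R ↔ ¬P) = T ↓ T = F
Thus Statement 2 is false.

True statements: 0 (none).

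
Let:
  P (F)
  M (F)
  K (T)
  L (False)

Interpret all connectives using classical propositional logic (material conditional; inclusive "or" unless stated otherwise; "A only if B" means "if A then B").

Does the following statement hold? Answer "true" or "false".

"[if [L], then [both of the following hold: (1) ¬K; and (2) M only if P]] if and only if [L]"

Values: L=F, K=T, M=F, P=F.
Formalization: (L -> (~K & (M -> P))) <-> L

~K = ~T = F
M -> P = F -> F = T
~K & (M -> P) = F & T = F
L -> (~K & (M -> P)) = F -> F = T
(L -> (~K & (M -> P))) <-> L = T <-> F = F

false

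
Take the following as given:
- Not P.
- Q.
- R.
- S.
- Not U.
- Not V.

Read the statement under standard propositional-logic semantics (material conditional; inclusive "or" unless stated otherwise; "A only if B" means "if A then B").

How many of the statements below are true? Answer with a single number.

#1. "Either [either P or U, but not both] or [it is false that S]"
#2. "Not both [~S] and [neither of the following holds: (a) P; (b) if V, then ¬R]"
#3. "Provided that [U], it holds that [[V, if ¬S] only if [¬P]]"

2

#1: In symbols: (P xor U) | ~S

P xor U = F xor F = F
~S = ~T = F
(P xor U) | ~S = F | F = F
So #1 is false.

#2: Formalization: ~S nand (P nor (V -> ~R))

~S = ~T = F
~R = ~T = F
V -> ~R = F -> F = T
P nor (V -> ~R) = F nor T = F
~S nand (P nor (V -> ~R)) = F nand F = T
Hence #2 is true.

#3: Formalization: U -> ((~S -> V) -> ~P)

~S = ~T = F
~S -> V = F -> F = T
~P = ~F = T
(~S -> V) -> ~P = T -> T = T
U -> ((~S -> V) -> ~P) = F -> T = T
So #3 is true.

Count: 2.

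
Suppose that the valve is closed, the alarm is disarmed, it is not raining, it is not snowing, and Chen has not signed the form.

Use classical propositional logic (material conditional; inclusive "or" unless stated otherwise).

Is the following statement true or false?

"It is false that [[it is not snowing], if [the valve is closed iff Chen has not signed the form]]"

Let P = "the valve is open" (F), U = "Chen has signed the form" (F), S = "it is snowing" (F).
Parsed as ~((~P <-> ~U) -> ~S)

~P = ~F = T
~U = ~F = T
~P <-> ~U = T <-> T = T
~S = ~F = T
(~P <-> ~U) -> ~S = T -> T = T
~((~P <-> ~U) -> ~S) = ~T = F

False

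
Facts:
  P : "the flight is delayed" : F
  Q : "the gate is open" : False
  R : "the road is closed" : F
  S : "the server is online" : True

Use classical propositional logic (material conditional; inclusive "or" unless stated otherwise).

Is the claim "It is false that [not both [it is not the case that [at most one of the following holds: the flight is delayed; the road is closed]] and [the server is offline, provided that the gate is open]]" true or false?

false

In symbols: ~(~(P nand R) nand (Q -> ~S))

P nand R = F nand F = T
~(P nand R) = ~T = F
~S = ~T = F
Q -> ~S = F -> F = T
~(P nand R) nand (Q -> ~S) = F nand T = T
~(~(P nand R) nand (Q -> ~S)) = ~T = F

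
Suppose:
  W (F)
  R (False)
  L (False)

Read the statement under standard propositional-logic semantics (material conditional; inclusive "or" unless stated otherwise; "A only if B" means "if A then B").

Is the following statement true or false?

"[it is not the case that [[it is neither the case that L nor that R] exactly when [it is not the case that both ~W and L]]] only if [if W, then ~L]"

Values: L=F, R=F, W=F.
Parsed as ¬((L ↓ R) ↔ (¬W ↑ L)) → (W → ¬L)

L ↓ R = F ↓ F = T
¬W = ¬F = T
¬W ↑ L = T ↑ F = T
(L ↓ R) ↔ (¬W ↑ L) = T ↔ T = T
¬((L ↓ R) ↔ (¬W ↑ L)) = ¬T = F
¬L = ¬F = T
W → ¬L = F → T = T
¬((L ↓ R) ↔ (¬W ↑ L)) → (W → ¬L) = F → T = T

true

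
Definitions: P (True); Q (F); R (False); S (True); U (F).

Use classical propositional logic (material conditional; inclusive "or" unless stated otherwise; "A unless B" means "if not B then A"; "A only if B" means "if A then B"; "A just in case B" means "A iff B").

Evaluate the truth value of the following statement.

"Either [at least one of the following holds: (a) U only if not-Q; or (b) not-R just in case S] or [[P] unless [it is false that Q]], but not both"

False

Values: U=F, Q=F, R=F, S=T, P=T.
Parsed as ((U → ¬Q) ∨ (¬R ↔ S)) ⊕ (P ∨ ¬Q)

¬Q = ¬F = T
U → ¬Q = F → T = T
¬R = ¬F = T
¬R ↔ S = T ↔ T = T
(U → ¬Q) ∨ (¬R ↔ S) = T ∨ T = T
¬Q = ¬F = T
P ∨ ¬Q = T ∨ T = T
((U → ¬Q) ∨ (¬R ↔ S)) ⊕ (P ∨ ¬Q) = T ⊕ T = F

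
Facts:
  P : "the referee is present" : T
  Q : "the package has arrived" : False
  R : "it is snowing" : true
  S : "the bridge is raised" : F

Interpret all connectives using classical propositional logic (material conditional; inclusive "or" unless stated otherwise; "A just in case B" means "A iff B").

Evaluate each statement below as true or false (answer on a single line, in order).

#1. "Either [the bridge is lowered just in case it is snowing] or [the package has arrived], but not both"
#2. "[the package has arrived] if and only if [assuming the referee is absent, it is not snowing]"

#1: This is (not S iff R) xor Q.

not S = not False = True
not S iff R = True iff True = True
(not S iff R) xor Q = True xor False = True
Thus #1 is true.

#2: Formalization: Q iff (not P -> not R)

not P = not True = False
not R = not True = False
not P -> not R = False -> False = True
Q iff (not P -> not R) = False iff True = False
Hence #2 is false.

#1 true / #2 false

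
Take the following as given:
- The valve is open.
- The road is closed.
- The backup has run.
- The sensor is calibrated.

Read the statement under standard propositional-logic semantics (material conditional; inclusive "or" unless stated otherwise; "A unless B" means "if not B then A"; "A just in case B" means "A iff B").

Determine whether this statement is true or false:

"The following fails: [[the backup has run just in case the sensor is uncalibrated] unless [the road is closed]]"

False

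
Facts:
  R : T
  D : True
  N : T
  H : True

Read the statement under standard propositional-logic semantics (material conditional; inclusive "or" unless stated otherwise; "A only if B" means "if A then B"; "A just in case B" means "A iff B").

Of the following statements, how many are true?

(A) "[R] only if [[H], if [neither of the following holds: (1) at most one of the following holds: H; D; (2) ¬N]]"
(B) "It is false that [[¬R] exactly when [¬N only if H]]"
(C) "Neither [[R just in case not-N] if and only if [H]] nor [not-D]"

3

(A): Parsed as R → (((H ↑ D) ↓ ¬N) → H)

H ↑ D = T ↑ T = F
¬N = ¬T = F
(H ↑ D) ↓ ¬N = F ↓ F = T
((H ↑ D) ↓ ¬N) → H = T → T = T
R → (((H ↑ D) ↓ ¬N) → H) = T → T = T
Thus (A) is true.

(B): Parsed as ¬(¬R ↔ (¬N → H))

¬R = ¬T = F
¬N = ¬T = F
¬N → H = F → T = T
¬R ↔ (¬N → H) = F ↔ T = F
¬(¬R ↔ (¬N → H)) = ¬F = T
Thus (B) is true.

(C): This is ((R ↔ ¬N) ↔ H) ↓ ¬D.

¬N = ¬T = F
R ↔ ¬N = T ↔ F = F
(R ↔ ¬N) ↔ H = F ↔ T = F
¬D = ¬T = F
((R ↔ ¬N) ↔ H) ↓ ¬D = F ↓ F = T
Hence (C) is true.

Count: 3.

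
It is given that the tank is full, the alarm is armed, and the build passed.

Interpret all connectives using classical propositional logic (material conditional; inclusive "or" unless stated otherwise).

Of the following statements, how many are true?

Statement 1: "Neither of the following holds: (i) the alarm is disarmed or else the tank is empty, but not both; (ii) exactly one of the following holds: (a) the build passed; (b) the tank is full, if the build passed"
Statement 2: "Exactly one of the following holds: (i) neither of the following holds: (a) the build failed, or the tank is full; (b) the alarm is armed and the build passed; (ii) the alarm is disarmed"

1

Let Q = "the alarm is armed" (True), P = "the tank is full" (True), R = "the build passed" (True).

Statement 1: Formalization: (not Q xor not P) nor (R xor (R -> P))

not Q = not True = False
not P = not True = False
not Q xor not P = False xor False = False
R -> P = True -> True = True
R xor (R -> P) = True xor True = False
(not Q xor not P) nor (R xor (R -> P)) = False nor False = True
Thus Statement 1 is true.

Statement 2: Formalization: ((not R or P) nor (Q and R)) xor not Q

not R = not True = False
not R or P = False or True = True
Q and R = True and True = True
(not R or P) nor (Q and R) = True nor True = False
not Q = not True = False
((not R or P) nor (Q and R)) xor not Q = False xor False = False
Thus Statement 2 is false.

True statements: 1 (Statement 1).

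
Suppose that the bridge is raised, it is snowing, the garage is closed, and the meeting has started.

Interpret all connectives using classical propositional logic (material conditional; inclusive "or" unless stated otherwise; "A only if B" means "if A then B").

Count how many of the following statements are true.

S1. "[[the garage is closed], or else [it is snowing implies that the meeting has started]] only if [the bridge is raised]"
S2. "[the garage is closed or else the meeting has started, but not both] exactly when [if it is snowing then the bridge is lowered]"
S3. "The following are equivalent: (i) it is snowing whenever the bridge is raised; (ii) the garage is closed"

Let R = "the garage is closed" (T), Q = "it is snowing" (T), S = "the meeting has started" (T), P = "the bridge is raised" (T).

S1: This is (R ∨ (Q → S)) → P.

Q → S = T → T = T
R ∨ (Q → S) = T ∨ T = T
(R ∨ (Q → S)) → P = T → T = T
Hence S1 is true.

S2: Formalization: (R ⊕ S) ↔ (Q → ¬P)

R ⊕ S = T ⊕ T = F
¬P = ¬T = F
Q → ¬P = T → F = F
(R ⊕ S) ↔ (Q → ¬P) = F ↔ F = T
Thus S2 is true.

S3: This is (P → Q) ↔ R.

P → Q = T → T = T
(P → Q) ↔ R = T ↔ T = T
So S3 is true.

True statements: 3 (S1, S2, S3).

3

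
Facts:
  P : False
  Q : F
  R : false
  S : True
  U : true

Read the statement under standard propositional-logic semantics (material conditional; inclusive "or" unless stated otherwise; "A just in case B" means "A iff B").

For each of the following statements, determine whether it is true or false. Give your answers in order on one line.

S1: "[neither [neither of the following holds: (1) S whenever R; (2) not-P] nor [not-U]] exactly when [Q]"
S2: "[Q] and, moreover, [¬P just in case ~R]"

S1 false, S2 false

S1: Parsed as (((R → S) ↓ ¬P) ↓ ¬U) ↔ Q

R → S = F → T = T
¬P = ¬F = T
(R → S) ↓ ¬P = T ↓ T = F
¬U = ¬T = F
((R → S) ↓ ¬P) ↓ ¬U = F ↓ F = T
(((R → S) ↓ ¬P) ↓ ¬U) ↔ Q = T ↔ F = F
So S1 is false.

S2: Formalization: Q ∧ (¬P ↔ ¬R)

¬P = ¬F = T
¬R = ¬F = T
¬P ↔ ¬R = T ↔ T = T
Q ∧ (¬P ↔ ¬R) = F ∧ T = F
Thus S2 is false.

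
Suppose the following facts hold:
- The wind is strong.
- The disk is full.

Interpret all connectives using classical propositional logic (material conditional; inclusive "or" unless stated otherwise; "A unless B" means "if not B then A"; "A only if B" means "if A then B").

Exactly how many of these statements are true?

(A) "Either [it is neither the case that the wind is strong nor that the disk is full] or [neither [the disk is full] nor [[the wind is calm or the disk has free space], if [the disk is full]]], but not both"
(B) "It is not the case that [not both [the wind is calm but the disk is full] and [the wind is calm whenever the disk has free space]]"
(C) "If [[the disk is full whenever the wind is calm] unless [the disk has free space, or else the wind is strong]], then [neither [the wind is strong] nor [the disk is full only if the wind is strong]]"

Let W = "the wind is strong" (T), H = "the disk is full" (T).

(A): Parsed as (W nor H) xor (H nor (H -> (~W | ~H)))

W nor H = T nor T = F
~W = ~T = F
~H = ~T = F
~W | ~H = F | F = F
H -> (~W | ~H) = T -> F = F
H nor (H -> (~W | ~H)) = T nor F = F
(W nor H) xor (H nor (H -> (~W | ~H))) = F xor F = F
Thus (A) is false.

(B): This is ~((~W & H) nand (~H -> ~W)).

~W = ~T = F
~W & H = F & T = F
~H = ~T = F
~W = ~T = F
~H -> ~W = F -> F = T
(~W & H) nand (~H -> ~W) = F nand T = T
~((~W & H) nand (~H -> ~W)) = ~T = F
So (B) is false.

(C): Parsed as ((~W -> H) | (~H | W)) -> (W nor (H -> W))

~W = ~T = F
~W -> H = F -> T = T
~H = ~T = F
~H | W = F | T = T
(~W -> H) | (~H | W) = T | T = T
H -> W = T -> T = T
W nor (H -> W) = T nor T = F
((~W -> H) | (~H | W)) -> (W nor (H -> W)) = T -> F = F
Thus (C) is false.

Count: 0.

0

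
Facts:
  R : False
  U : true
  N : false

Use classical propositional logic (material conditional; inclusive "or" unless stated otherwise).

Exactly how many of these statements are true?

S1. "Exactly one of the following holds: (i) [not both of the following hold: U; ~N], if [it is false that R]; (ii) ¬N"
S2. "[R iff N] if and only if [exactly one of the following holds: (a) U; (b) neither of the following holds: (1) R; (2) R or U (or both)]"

2

S1: This is (not R -> (U nand not N)) xor not N.

not R = not False = True
not N = not False = True
U nand not N = True nand True = False
not R -> (U nand not N) = True -> False = False
not N = not False = True
(not R -> (U nand not N)) xor not N = False xor True = True
Hence S1 is true.

S2: Formalization: (R iff N) iff (U xor (R nor (R or U)))

R iff N = False iff False = True
R or U = False or True = True
R nor (R or U) = False nor True = False
U xor (R nor (R or U)) = True xor False = True
(R iff N) iff (U xor (R nor (R or U))) = True iff True = True
So S2 is true.

2 of the 2 statements are true.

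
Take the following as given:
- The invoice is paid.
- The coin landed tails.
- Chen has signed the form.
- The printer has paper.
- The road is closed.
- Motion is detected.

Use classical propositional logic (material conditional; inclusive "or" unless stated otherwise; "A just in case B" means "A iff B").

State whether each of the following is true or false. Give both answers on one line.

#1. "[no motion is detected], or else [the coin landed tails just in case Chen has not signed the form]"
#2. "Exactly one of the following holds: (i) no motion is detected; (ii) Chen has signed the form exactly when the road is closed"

Let H = "motion is detected" (T), D = "the coin landed heads" (F), N = "Chen has signed the form" (T), W = "the road is closed" (T).

#1: In symbols: ~H | (~D <-> ~N)

~H = ~T = F
~D = ~F = T
~N = ~T = F
~D <-> ~N = T <-> F = F
~H | (~D <-> ~N) = F | F = F
So #1 is false.

#2: Formalization: ~H xor (N <-> W)

~H = ~T = F
N <-> W = T <-> T = T
~H xor (N <-> W) = F xor T = T
Hence #2 is true.

#1 F; #2 T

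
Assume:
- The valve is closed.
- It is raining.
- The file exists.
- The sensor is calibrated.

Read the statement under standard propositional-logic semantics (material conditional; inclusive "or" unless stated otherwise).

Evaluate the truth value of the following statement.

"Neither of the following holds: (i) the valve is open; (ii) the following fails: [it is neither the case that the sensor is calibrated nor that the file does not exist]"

Let W = "the valve is open" (F), D = "the sensor is calibrated" (T), N = "the file exists" (T).
Parsed as W ↓ ¬(D ↓ ¬N)

¬N = ¬T = F
D ↓ ¬N = T ↓ F = F
¬(D ↓ ¬N) = ¬F = T
W ↓ ¬(D ↓ ¬N) = F ↓ T = F

False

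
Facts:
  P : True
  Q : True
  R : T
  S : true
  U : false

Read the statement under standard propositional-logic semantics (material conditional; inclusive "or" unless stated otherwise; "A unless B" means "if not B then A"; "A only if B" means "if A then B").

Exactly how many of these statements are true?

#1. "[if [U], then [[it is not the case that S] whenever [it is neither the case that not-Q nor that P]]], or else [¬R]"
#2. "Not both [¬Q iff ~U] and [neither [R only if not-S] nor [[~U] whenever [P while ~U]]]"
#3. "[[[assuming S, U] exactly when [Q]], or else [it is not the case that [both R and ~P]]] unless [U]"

#1: Parsed as (U → ((¬Q ↓ P) → ¬S)) ∨ ¬R

¬Q = ¬T = F
¬Q ↓ P = F ↓ T = F
¬S = ¬T = F
(¬Q ↓ P) → ¬S = F → F = T
U → ((¬Q ↓ P) → ¬S) = F → T = T
¬R = ¬T = F
(U → ((¬Q ↓ P) → ¬S)) ∨ ¬R = T ∨ F = T
Hence #1 is true.

#2: In symbols: (¬Q ↔ ¬U) ↑ ((R → ¬S) ↓ ((P ∧ ¬U) → ¬U))

¬Q = ¬T = F
¬U = ¬F = T
¬Q ↔ ¬U = F ↔ T = F
¬S = ¬T = F
R → ¬S = T → F = F
¬U = ¬F = T
P ∧ ¬U = T ∧ T = T
¬U = ¬F = T
(P ∧ ¬U) → ¬U = T → T = T
(R → ¬S) ↓ ((P ∧ ¬U) → ¬U) = F ↓ T = F
(¬Q ↔ ¬U) ↑ ((R → ¬S) ↓ ((P ∧ ¬U) → ¬U)) = F ↑ F = T
Thus #2 is true.

#3: Formalization: (((S → U) ↔ Q) ∨ ¬(R ∧ ¬P)) ∨ U

S → U = T → F = F
(S → U) ↔ Q = F ↔ T = F
¬P = ¬T = F
R ∧ ¬P = T ∧ F = F
¬(R ∧ ¬P) = ¬F = T
((S → U) ↔ Q) ∨ ¬(R ∧ ¬P) = F ∨ T = T
(((S → U) ↔ Q) ∨ ¬(R ∧ ¬P)) ∨ U = T ∨ F = T
So #3 is true.

Count: 3.

3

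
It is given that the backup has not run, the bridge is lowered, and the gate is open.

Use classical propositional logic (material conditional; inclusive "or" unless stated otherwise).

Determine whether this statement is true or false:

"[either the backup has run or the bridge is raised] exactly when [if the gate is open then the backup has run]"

True.

Let P = "the backup has run" (F), Q = "the bridge is raised" (F), R = "the gate is open" (T).
In symbols: (P ∨ Q) ↔ (R → P)

P ∨ Q = F ∨ F = F
R → P = T → F = F
(P ∨ Q) ↔ (R → P) = F ↔ F = T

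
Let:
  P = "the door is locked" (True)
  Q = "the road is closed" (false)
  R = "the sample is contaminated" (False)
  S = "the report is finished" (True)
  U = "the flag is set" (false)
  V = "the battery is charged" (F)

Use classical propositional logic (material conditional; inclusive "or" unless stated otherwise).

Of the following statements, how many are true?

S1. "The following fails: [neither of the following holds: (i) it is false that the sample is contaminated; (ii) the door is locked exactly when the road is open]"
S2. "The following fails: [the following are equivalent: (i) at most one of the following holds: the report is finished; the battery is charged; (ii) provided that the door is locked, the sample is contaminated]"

S1: This is ~(~R nor (P <-> ~Q)).

~R = ~F = T
~Q = ~F = T
P <-> ~Q = T <-> T = T
~R nor (P <-> ~Q) = T nor T = F
~(~R nor (P <-> ~Q)) = ~F = T
So S1 is true.

S2: This is ~((S nand V) <-> (P -> R)).

S nand V = T nand F = T
P -> R = T -> F = F
(S nand V) <-> (P -> R) = T <-> F = F
~((S nand V) <-> (P -> R)) = ~F = T
Thus S2 is true.

2 of the 2 statements are true (S1, S2).

2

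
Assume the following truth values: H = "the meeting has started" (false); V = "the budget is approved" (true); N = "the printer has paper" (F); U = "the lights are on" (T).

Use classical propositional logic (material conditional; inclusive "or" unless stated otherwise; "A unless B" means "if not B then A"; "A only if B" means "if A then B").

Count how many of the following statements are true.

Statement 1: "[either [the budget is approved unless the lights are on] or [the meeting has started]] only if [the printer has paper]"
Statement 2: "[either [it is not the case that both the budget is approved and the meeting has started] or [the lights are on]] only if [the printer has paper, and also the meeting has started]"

Statement 1: Parsed as ((V ∨ U) ∨ H) → N

V ∨ U = T ∨ T = T
(V ∨ U) ∨ H = T ∨ F = T
((V ∨ U) ∨ H) → N = T → F = F
Thus Statement 1 is false.

Statement 2: Parsed as ((V ↑ H) ∨ U) → (N ∧ H)

V ↑ H = T ↑ F = T
(V ↑ H) ∨ U = T ∨ T = T
N ∧ H = F ∧ F = F
((V ↑ H) ∨ U) → (N ∧ H) = T → F = F
Hence Statement 2 is false.

Count: 0.

0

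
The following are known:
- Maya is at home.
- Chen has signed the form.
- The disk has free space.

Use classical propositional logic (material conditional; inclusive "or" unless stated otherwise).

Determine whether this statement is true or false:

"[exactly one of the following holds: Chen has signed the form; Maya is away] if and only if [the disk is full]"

False

Let N = "Chen has signed the form" (T), L = "Maya is at home" (T), U = "the disk is full" (F).
This is (N ⊕ ¬L) ↔ U.

¬L = ¬T = F
N ⊕ ¬L = T ⊕ F = T
(N ⊕ ¬L) ↔ U = T ↔ F = F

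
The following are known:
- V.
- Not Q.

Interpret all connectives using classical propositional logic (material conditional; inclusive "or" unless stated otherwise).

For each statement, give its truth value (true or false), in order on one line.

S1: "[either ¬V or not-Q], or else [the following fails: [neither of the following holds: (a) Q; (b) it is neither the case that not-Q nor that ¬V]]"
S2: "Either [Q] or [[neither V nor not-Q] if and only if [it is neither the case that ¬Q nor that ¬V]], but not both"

S1: This is (¬V ∨ ¬Q) ∨ ¬(Q ↓ (¬Q ↓ ¬V)).

¬V = ¬T = F
¬Q = ¬F = T
¬V ∨ ¬Q = F ∨ T = T
¬Q = ¬F = T
¬V = ¬T = F
¬Q ↓ ¬V = T ↓ F = F
Q ↓ (¬Q ↓ ¬V) = F ↓ F = T
¬(Q ↓ (¬Q ↓ ¬V)) = ¬T = F
(¬V ∨ ¬Q) ∨ ¬(Q ↓ (¬Q ↓ ¬V)) = T ∨ F = T
So S1 is true.

S2: This is Q ⊕ ((V ↓ ¬Q) ↔ (¬Q ↓ ¬V)).

¬Q = ¬F = T
V ↓ ¬Q = T ↓ T = F
¬Q = ¬F = T
¬V = ¬T = F
¬Q ↓ ¬V = T ↓ F = F
(V ↓ ¬Q) ↔ (¬Q ↓ ¬V) = F ↔ F = T
Q ⊕ ((V ↓ ¬Q) ↔ (¬Q ↓ ¬V)) = F ⊕ T = T
Thus S2 is true.

S1 True / S2 True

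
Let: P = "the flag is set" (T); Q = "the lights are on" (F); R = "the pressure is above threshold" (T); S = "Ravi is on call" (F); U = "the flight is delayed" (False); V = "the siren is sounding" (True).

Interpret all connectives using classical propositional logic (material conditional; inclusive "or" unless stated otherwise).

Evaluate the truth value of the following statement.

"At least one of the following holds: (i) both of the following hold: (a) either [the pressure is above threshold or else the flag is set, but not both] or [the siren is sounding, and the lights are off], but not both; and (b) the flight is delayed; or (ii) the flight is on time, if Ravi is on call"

True

Values: R=T, P=T, V=T, Q=F, U=F, S=F.
Parsed as (((R xor P) xor (V & ~Q)) & U) | (S -> ~U)

R xor P = T xor T = F
~Q = ~F = T
V & ~Q = T & T = T
(R xor P) xor (V & ~Q) = F xor T = T
((R xor P) xor (V & ~Q)) & U = T & F = F
~U = ~F = T
S -> ~U = F -> T = T
(((R xor P) xor (V & ~Q)) & U) | (S -> ~U) = F | T = T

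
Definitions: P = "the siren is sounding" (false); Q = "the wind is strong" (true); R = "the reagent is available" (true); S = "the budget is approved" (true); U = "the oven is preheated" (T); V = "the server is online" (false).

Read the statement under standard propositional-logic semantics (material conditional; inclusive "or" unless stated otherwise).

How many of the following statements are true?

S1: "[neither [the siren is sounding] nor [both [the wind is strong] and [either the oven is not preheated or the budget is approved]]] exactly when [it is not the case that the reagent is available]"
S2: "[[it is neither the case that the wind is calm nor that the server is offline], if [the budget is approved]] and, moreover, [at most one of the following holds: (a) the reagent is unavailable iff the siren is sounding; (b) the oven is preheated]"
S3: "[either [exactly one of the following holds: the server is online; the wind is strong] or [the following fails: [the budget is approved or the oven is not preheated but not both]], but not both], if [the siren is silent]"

2

S1: In symbols: (P nor (Q and (not U or S))) iff not R

not U = not True = False
not U or S = False or True = True
Q and (not U or S) = True and True = True
P nor (Q and (not U or S)) = False nor True = False
not R = not True = False
(P nor (Q and (not U or S))) iff not R = False iff False = True
So S1 is true.

S2: Parsed as (S -> (not Q nor not V)) and ((not R iff P) nand U)

not Q = not True = False
not V = not False = True
not Q nor not V = False nor True = False
S -> (not Q nor not V) = True -> False = False
not R = not True = False
not R iff P = False iff False = True
(not R iff P) nand U = True nand True = False
(S -> (not Q nor not V)) and ((not R iff P) nand U) = False and False = False
Thus S2 is false.

S3: In symbols: not P -> ((V xor Q) xor not (S xor not U))

not P = not False = True
V xor Q = False xor True = True
not U = not True = False
S xor not U = True xor False = True
not (S xor not U) = not True = False
(V xor Q) xor not (S xor not U) = True xor False = True
not P -> ((V xor Q) xor not (S xor not U)) = True -> True = True
Thus S3 is true.

2 of the 3 statements are true (S1, S3).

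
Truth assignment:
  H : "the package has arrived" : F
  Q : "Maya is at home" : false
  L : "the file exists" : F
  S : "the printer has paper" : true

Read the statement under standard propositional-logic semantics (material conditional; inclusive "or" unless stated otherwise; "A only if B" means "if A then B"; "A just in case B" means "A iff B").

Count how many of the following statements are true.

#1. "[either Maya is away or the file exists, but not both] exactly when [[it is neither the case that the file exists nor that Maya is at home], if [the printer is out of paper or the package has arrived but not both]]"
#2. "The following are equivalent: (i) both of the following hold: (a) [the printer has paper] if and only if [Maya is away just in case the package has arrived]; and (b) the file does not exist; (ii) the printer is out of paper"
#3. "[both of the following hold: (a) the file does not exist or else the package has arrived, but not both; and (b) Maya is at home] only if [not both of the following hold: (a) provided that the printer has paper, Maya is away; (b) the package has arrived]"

3

#1: In symbols: (~Q xor L) <-> ((~S xor H) -> (L nor Q))

~Q = ~F = T
~Q xor L = T xor F = T
~S = ~T = F
~S xor H = F xor F = F
L nor Q = F nor F = T
(~S xor H) -> (L nor Q) = F -> T = T
(~Q xor L) <-> ((~S xor H) -> (L nor Q)) = T <-> T = T
Thus #1 is true.

#2: Formalization: ((S <-> (~Q <-> H)) & ~L) <-> ~S

~Q = ~F = T
~Q <-> H = T <-> F = F
S <-> (~Q <-> H) = T <-> F = F
~L = ~F = T
(S <-> (~Q <-> H)) & ~L = F & T = F
~S = ~T = F
((S <-> (~Q <-> H)) & ~L) <-> ~S = F <-> F = T
Hence #2 is true.

#3: Formalization: ((~L xor H) & Q) -> ((S -> ~Q) nand H)

~L = ~F = T
~L xor H = T xor F = T
(~L xor H) & Q = T & F = F
~Q = ~F = T
S -> ~Q = T -> T = T
(S -> ~Q) nand H = T nand F = T
((~L xor H) & Q) -> ((S -> ~Q) nand H) = F -> T = T
So #3 is true.

3 of the 3 statements are true (#1, #2, #3).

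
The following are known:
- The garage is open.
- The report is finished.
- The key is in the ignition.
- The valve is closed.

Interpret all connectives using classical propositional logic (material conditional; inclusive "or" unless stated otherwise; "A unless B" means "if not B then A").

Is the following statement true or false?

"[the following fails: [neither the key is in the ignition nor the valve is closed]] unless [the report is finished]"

The statement is true.

Let S = "the key is in the ignition" (T), U = "the valve is open" (F), H = "the report is finished" (T).
Parsed as ¬(S ↓ ¬U) ∨ H

¬U = ¬F = T
S ↓ ¬U = T ↓ T = F
¬(S ↓ ¬U) = ¬F = T
¬(S ↓ ¬U) ∨ H = T ∨ T = T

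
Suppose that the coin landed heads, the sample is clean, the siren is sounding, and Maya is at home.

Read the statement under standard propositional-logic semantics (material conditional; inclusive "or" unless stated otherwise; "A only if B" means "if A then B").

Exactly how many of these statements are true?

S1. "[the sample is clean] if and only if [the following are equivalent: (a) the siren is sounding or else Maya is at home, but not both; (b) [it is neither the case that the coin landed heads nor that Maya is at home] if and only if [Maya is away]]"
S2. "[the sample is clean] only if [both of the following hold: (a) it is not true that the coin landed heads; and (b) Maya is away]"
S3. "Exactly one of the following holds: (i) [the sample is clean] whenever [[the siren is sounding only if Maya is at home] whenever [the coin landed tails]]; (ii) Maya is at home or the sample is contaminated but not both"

Let Q = "the sample is contaminated" (False), R = "the siren is sounding" (True), S = "Maya is at home" (True), P = "the coin landed heads" (True).

S1: This is not Q iff ((R xor S) iff ((P nor S) iff not S)).

not Q = not False = True
R xor S = True xor True = False
P nor S = True nor True = False
not S = not True = False
(P nor S) iff not S = False iff False = True
(R xor S) iff ((P nor S) iff not S) = False iff True = False
not Q iff ((R xor S) iff ((P nor S) iff not S)) = True iff False = False
So S1 is false.

S2: In symbols: not Q -> (not P and not S)

not Q = not False = True
not P = not True = False
not S = not True = False
not P and not S = False and False = False
not Q -> (not P and not S) = True -> False = False
Hence S2 is false.

S3: In symbols: ((not P -> (R -> S)) -> not Q) xor (S xor Q)

not P = not True = False
R -> S = True -> True = True
not P -> (R -> S) = False -> True = True
not Q = not False = True
(not P -> (R -> S)) -> not Q = True -> True = True
S xor Q = True xor False = True
((not P -> (R -> S)) -> not Q) xor (S xor Q) = True xor True = False
Thus S3 is false.

True statements: 0 (none).

0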